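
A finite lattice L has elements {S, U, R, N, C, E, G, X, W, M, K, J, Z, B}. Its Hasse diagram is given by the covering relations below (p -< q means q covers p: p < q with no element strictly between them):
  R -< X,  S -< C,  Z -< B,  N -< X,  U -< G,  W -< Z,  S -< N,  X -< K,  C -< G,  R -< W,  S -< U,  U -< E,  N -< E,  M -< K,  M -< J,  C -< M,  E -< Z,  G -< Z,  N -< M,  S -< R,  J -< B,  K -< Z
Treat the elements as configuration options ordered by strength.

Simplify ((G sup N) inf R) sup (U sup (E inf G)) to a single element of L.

G ∨ N = Z
Z ∧ R = R
E ∧ G = U
U ∨ U = U
R ∨ U = Z

Z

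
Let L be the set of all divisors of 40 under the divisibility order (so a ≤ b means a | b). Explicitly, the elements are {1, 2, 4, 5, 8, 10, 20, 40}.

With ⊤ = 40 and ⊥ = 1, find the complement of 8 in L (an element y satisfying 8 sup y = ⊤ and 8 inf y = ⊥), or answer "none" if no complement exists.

Need y with 8 ∨ y = 40 and 8 ∧ y = 1.
Checking each element gives: 5.

5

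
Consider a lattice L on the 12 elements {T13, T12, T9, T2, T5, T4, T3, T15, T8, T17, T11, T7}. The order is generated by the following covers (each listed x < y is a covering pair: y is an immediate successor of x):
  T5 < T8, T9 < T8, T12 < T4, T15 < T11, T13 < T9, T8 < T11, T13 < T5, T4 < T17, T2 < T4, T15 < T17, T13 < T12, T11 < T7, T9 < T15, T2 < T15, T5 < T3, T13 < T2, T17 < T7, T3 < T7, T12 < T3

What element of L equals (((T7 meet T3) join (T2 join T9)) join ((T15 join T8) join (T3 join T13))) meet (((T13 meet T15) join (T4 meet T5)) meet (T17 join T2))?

T13

T7 ∧ T3 = T3
T2 ∨ T9 = T15
T3 ∨ T15 = T7
T15 ∨ T8 = T11
T3 ∨ T13 = T3
T11 ∨ T3 = T7
T7 ∨ T7 = T7
T13 ∧ T15 = T13
T4 ∧ T5 = T13
T13 ∨ T13 = T13
T17 ∨ T2 = T17
T13 ∧ T17 = T13
T7 ∧ T13 = T13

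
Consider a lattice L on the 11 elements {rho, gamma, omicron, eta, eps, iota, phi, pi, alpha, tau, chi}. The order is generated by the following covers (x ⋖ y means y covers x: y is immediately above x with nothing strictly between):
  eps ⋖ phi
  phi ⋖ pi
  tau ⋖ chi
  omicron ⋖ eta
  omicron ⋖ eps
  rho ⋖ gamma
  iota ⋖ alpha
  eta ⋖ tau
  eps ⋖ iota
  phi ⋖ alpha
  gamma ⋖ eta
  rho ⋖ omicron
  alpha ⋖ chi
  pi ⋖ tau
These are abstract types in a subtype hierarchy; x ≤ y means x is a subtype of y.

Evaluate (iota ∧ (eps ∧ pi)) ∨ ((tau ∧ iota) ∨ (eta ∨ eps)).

tau

eps ∧ pi = eps
iota ∧ eps = eps
tau ∧ iota = eps
eta ∨ eps = tau
eps ∨ tau = tau
eps ∨ tau = tau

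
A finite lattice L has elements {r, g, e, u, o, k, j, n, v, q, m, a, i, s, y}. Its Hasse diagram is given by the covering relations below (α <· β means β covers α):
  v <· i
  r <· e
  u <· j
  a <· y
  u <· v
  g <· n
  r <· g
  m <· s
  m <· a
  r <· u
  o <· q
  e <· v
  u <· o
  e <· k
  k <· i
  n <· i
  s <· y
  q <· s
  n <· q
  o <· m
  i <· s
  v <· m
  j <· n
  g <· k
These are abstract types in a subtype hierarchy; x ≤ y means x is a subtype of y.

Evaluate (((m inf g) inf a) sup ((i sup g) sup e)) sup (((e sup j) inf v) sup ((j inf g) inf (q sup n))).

m ∧ g = r
r ∧ a = r
i ∨ g = i
i ∨ e = i
r ∨ i = i
e ∨ j = i
i ∧ v = v
j ∧ g = r
q ∨ n = q
r ∧ q = r
v ∨ r = v
i ∨ v = i

i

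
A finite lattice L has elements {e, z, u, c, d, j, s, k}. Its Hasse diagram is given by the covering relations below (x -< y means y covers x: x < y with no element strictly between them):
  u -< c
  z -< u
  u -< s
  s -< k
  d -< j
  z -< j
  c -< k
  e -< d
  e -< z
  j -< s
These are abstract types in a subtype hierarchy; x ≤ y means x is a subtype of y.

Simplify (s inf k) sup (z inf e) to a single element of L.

s ∧ k = s
z ∧ e = e
s ∨ e = s

s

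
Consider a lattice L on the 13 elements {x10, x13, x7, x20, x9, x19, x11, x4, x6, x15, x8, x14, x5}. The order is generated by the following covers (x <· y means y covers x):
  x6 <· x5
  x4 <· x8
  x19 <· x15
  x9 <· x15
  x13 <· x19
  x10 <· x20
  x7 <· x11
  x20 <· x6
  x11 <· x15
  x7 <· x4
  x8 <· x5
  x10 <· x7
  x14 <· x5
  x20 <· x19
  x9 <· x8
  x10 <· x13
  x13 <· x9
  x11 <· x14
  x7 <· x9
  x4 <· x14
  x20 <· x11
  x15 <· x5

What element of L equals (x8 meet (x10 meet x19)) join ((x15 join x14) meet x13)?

x10 ∧ x19 = x10
x8 ∧ x10 = x10
x15 ∨ x14 = x5
x5 ∧ x13 = x13
x10 ∨ x13 = x13

x13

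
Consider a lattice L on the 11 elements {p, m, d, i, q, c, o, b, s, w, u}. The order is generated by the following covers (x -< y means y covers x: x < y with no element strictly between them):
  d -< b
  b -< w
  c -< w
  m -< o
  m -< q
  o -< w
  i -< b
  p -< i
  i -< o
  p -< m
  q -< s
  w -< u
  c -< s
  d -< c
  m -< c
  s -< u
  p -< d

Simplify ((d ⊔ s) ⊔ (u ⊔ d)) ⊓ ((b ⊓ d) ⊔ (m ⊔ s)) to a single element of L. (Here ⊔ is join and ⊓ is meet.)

d ∨ s = s
u ∨ d = u
s ∨ u = u
b ∧ d = d
m ∨ s = s
d ∨ s = s
u ∧ s = s

s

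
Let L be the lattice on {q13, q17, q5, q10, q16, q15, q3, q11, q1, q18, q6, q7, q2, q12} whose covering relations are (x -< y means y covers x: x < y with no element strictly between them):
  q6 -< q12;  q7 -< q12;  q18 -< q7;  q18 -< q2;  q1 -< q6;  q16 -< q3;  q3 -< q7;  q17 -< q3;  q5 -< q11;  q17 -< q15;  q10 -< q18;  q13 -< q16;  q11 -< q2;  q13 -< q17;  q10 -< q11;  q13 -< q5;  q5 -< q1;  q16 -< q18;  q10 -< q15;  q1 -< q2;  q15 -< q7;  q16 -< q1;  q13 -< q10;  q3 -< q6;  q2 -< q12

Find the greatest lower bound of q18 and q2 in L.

q18

Common lower bounds of {q18, q2}: q10, q13, q16, q18.
The greatest among these is q18.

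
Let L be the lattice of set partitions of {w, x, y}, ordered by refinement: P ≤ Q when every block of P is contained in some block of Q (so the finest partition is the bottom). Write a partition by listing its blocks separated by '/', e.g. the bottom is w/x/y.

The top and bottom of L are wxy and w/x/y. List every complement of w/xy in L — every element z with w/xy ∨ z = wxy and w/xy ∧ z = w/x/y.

wx/y, wy/x

Need z with w/xy ∨ z = wxy and w/xy ∧ z = w/x/y.
Checking each element gives: wx/y, wy/x.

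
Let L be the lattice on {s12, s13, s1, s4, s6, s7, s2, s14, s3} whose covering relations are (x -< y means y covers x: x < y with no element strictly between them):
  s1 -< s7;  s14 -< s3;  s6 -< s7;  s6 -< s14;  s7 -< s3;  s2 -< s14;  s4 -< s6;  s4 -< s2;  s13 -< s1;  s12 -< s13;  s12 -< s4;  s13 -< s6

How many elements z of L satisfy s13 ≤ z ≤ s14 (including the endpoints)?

The interval [s13, s14] = {s13, s14, s6}, which has 3 elements.

3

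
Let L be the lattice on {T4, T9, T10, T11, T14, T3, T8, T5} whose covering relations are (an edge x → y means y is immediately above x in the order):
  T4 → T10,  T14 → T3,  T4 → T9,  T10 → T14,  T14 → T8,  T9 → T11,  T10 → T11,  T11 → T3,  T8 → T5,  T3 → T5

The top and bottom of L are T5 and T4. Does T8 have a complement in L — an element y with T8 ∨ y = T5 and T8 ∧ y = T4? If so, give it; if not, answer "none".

Need y with T8 ∨ y = T5 and T8 ∧ y = T4.
Checking each element gives: T9.

T9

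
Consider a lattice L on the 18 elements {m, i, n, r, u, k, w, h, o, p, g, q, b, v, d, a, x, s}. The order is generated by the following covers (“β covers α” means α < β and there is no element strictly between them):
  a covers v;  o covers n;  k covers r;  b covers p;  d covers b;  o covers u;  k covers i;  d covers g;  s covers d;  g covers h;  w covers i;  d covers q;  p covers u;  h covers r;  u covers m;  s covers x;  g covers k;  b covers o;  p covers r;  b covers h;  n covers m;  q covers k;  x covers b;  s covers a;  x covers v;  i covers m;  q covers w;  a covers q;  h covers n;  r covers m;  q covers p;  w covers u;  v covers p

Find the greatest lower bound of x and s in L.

x

Common lower bounds of {x, s}: b, h, m, n, o, p, r, u, v, x.
The greatest among these is x.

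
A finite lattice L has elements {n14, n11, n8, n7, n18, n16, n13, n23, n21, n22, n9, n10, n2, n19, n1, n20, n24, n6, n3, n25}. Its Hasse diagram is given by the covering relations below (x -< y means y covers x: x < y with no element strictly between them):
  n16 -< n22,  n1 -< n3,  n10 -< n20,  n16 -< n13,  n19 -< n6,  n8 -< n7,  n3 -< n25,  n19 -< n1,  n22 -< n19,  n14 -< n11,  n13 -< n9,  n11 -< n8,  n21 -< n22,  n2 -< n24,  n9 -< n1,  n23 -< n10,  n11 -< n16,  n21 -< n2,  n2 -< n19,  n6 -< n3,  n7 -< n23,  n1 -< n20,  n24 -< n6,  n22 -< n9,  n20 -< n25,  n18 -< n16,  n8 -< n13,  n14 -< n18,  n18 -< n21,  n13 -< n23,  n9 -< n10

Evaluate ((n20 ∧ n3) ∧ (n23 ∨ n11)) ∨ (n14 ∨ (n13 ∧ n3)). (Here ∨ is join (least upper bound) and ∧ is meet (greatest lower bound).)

n13

n20 ∧ n3 = n1
n23 ∨ n11 = n23
n1 ∧ n23 = n13
n13 ∧ n3 = n13
n14 ∨ n13 = n13
n13 ∨ n13 = n13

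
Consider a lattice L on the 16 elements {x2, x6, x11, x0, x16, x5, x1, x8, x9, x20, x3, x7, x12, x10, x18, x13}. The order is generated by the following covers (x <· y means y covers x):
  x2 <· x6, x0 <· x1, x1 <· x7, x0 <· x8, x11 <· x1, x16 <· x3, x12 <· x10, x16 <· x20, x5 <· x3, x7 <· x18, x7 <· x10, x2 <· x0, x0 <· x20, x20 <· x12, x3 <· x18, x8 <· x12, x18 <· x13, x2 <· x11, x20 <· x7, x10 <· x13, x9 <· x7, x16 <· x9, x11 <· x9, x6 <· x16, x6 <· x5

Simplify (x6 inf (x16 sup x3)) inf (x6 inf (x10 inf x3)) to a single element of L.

x6

x16 ∨ x3 = x3
x6 ∧ x3 = x6
x10 ∧ x3 = x16
x6 ∧ x16 = x6
x6 ∧ x6 = x6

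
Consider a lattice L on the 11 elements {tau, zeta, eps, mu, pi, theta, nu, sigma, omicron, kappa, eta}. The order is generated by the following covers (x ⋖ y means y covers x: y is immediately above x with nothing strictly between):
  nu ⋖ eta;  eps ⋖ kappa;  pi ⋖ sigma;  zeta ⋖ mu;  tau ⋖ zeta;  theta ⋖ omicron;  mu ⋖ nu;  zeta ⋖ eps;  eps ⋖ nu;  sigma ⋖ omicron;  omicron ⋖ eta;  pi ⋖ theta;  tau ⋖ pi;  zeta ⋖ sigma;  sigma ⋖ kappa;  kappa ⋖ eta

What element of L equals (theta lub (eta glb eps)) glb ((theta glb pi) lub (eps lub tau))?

kappa

eta ∧ eps = eps
theta ∨ eps = eta
theta ∧ pi = pi
eps ∨ tau = eps
pi ∨ eps = kappa
eta ∧ kappa = kappa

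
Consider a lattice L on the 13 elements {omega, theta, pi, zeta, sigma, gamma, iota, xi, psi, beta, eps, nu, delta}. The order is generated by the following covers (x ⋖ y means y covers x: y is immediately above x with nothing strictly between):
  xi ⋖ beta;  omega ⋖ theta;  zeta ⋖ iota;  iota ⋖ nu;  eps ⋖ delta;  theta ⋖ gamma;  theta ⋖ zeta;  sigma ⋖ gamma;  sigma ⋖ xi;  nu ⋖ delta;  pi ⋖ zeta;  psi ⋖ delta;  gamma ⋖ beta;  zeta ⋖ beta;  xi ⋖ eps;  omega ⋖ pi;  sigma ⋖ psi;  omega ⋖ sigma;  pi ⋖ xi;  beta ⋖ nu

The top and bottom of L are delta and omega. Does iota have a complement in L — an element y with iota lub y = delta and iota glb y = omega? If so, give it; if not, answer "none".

Need y with iota ∨ y = delta and iota ∧ y = omega.
Checking each element gives: psi.

psi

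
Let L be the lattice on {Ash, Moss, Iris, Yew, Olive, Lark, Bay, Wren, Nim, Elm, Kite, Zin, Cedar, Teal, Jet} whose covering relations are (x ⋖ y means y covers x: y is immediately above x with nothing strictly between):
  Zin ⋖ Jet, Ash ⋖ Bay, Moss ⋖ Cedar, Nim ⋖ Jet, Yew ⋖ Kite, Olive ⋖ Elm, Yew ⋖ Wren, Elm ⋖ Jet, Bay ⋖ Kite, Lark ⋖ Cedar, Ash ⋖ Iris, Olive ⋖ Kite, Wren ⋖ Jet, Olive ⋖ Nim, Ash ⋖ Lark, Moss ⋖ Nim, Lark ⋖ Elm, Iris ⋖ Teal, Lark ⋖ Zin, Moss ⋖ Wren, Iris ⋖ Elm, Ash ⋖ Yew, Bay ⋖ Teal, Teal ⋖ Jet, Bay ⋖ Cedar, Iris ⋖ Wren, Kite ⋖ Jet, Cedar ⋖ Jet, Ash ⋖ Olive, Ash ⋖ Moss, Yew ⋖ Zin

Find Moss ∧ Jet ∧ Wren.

Common lower bounds of {Moss, Jet, Wren}: Ash, Moss.
The greatest among these is Moss.

Moss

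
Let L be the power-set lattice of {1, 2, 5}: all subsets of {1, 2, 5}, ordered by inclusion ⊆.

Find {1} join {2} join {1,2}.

Under ⊆, join is union: {1} ∪ {2} ∪ {1,2} = {1,2}.

{1,2}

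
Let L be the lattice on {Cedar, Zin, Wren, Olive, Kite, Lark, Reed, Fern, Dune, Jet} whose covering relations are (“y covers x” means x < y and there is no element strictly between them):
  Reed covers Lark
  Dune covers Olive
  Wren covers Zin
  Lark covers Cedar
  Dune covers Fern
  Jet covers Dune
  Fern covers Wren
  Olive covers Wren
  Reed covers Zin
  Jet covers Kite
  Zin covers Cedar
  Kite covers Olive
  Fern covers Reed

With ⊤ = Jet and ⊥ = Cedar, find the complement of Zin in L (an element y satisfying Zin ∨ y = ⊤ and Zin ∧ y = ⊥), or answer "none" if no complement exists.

For every candidate y, either Zin ∨ y ≠ Jet or Zin ∧ y ≠ Cedar; no complement exists.

none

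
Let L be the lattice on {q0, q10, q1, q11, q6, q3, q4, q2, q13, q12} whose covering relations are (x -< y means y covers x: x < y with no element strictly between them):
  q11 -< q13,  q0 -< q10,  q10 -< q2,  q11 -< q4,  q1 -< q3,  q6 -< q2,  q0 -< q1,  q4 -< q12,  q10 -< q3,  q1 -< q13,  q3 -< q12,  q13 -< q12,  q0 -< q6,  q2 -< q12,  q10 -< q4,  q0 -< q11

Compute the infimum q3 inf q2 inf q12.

Common lower bounds of {q3, q2, q12}: q0, q10.
The greatest among these is q10.

q10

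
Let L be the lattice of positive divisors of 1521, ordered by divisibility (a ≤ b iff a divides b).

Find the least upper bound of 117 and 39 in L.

Common upper bounds of {117, 39}: 117, 1521.
The least among these is 117.

117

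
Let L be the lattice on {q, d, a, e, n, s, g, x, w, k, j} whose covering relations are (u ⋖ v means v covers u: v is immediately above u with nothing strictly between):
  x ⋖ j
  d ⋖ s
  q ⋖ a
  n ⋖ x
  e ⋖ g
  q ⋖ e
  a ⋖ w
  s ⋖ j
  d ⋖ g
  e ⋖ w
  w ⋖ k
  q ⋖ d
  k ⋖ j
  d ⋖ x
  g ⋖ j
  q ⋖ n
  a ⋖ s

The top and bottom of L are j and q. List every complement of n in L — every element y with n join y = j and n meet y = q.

a, e, g, k, s, w

Need y with n ∨ y = j and n ∧ y = q.
Checking each element gives: a, e, g, k, s, w.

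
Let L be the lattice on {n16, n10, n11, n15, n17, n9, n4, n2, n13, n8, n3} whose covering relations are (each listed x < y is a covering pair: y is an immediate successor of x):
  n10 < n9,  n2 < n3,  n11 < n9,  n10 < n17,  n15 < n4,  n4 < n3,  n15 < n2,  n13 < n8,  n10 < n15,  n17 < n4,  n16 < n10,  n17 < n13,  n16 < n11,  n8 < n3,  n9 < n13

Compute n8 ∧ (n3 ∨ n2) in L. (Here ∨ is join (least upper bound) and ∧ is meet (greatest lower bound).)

n3 ∨ n2 = n3
n8 ∧ n3 = n8

n8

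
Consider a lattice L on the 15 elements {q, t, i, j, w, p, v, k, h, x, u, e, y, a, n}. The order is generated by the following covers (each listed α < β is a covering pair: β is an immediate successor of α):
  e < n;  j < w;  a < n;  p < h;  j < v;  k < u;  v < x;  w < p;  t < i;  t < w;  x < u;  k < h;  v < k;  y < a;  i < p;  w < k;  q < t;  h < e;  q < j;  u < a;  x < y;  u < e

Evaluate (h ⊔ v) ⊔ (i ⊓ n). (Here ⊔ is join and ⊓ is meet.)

h ∨ v = h
i ∧ n = i
h ∨ i = h

h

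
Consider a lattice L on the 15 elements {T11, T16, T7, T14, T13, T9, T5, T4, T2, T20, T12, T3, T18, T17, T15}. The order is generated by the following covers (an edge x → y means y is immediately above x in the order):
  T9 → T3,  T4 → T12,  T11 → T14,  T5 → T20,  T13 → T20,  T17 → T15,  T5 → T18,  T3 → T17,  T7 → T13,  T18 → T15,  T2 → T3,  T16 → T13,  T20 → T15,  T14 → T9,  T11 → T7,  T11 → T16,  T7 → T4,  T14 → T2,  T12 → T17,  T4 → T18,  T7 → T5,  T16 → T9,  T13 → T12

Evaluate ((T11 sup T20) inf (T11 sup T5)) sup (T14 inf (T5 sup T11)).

T11 ∨ T20 = T20
T11 ∨ T5 = T5
T20 ∧ T5 = T5
T5 ∨ T11 = T5
T14 ∧ T5 = T11
T5 ∨ T11 = T5

T5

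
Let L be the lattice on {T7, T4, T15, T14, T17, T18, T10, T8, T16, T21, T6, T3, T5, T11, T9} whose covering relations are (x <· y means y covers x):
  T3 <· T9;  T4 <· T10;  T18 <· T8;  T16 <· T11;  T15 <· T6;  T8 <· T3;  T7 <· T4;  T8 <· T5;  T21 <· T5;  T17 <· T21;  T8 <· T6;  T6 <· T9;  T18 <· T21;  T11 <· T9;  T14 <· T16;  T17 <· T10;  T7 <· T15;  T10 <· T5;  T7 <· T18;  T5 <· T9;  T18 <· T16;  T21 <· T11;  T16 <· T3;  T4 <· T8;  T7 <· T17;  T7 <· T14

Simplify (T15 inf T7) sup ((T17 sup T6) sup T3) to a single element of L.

T15 ∧ T7 = T7
T17 ∨ T6 = T9
T9 ∨ T3 = T9
T7 ∨ T9 = T9

T9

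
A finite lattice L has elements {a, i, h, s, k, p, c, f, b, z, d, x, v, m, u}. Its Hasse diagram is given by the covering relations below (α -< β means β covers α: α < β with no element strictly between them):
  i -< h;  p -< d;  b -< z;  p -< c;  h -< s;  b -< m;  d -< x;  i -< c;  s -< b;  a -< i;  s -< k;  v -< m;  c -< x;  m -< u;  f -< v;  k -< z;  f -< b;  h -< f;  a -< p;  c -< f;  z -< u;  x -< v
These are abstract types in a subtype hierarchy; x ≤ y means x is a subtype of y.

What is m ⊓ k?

s

Common lower bounds of {m, k}: a, h, i, s.
The greatest among these is s.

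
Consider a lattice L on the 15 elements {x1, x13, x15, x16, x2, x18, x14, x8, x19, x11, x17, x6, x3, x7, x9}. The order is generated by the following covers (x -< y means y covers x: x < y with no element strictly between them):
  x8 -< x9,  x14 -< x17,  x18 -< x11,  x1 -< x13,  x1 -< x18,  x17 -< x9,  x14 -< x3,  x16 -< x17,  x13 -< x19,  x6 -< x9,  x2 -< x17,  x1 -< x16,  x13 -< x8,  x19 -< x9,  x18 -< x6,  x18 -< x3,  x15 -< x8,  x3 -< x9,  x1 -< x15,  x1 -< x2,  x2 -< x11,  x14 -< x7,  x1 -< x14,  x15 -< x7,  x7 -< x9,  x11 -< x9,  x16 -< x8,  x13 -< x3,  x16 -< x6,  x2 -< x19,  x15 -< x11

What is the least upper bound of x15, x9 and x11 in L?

Common upper bounds of {x15, x9, x11}: x9.
The least among these is x9.

x9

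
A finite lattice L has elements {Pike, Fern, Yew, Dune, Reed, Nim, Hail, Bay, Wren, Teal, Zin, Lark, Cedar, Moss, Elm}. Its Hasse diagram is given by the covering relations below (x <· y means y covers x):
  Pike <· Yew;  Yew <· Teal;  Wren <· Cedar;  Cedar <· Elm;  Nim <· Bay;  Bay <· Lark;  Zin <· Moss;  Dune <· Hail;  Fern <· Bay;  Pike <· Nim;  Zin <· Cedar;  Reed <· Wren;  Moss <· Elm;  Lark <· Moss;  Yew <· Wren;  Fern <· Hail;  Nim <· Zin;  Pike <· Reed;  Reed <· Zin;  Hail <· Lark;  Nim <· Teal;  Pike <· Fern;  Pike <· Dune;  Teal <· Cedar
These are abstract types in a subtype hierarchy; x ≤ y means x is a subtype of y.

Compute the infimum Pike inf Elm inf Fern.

Pike

Common lower bounds of {Pike, Elm, Fern}: Pike.
The greatest among these is Pike.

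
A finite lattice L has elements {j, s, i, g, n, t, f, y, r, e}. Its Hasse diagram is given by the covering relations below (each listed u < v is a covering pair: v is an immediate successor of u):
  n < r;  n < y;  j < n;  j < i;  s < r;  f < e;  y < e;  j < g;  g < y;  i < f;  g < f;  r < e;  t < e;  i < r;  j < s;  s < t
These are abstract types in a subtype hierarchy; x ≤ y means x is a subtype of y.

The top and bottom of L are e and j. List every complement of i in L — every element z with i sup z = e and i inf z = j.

Need z with i ∨ z = e and i ∧ z = j.
Checking each element gives: t, y.

t, y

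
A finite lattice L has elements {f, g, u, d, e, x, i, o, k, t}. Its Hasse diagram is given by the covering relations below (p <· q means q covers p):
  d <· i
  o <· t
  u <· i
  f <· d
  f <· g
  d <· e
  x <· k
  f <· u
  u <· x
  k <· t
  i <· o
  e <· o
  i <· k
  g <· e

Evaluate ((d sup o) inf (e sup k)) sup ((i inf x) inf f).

d ∨ o = o
e ∨ k = t
o ∧ t = o
i ∧ x = u
u ∧ f = f
o ∨ f = o

o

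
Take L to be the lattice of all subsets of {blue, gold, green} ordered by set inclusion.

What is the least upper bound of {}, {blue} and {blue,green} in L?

Under ⊆, join is union: {} ∪ {blue} ∪ {blue,green} = {blue,green}.

{blue,green}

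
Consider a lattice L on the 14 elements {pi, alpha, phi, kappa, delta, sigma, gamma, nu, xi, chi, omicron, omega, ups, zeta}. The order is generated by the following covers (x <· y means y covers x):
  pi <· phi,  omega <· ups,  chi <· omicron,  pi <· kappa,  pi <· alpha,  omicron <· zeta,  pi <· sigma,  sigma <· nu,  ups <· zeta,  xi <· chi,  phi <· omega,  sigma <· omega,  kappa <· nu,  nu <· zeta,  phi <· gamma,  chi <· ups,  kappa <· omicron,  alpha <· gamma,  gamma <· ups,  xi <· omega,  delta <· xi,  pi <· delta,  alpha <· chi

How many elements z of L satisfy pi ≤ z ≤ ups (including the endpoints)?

10

The interval [pi, ups] = {alpha, chi, delta, gamma, omega, phi, pi, sigma, ups, xi}, which has 10 elements.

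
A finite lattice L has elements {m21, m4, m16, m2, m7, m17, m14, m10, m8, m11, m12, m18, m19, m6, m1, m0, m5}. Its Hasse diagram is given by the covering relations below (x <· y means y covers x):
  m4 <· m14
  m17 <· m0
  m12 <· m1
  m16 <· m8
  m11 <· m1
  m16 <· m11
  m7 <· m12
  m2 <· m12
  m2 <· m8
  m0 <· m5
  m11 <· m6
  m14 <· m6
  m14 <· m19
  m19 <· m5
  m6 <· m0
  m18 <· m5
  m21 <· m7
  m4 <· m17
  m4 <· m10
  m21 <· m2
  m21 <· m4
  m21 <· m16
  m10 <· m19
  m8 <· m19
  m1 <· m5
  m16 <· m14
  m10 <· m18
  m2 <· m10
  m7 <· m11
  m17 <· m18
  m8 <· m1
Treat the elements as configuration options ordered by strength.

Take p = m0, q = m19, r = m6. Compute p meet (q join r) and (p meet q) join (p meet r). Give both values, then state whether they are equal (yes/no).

q join r = m5, so p meet (q join r) = m0 meet m5 = m0.
p meet q = m14 and p meet r = m6, so (p meet q) join (p meet r) = m14 join m6 = m6.
Equal: no.

m0; m6; no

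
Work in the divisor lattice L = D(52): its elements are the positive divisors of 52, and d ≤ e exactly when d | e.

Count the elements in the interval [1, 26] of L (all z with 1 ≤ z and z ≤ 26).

The interval [1, 26] = {1, 13, 2, 26}, which has 4 elements.

4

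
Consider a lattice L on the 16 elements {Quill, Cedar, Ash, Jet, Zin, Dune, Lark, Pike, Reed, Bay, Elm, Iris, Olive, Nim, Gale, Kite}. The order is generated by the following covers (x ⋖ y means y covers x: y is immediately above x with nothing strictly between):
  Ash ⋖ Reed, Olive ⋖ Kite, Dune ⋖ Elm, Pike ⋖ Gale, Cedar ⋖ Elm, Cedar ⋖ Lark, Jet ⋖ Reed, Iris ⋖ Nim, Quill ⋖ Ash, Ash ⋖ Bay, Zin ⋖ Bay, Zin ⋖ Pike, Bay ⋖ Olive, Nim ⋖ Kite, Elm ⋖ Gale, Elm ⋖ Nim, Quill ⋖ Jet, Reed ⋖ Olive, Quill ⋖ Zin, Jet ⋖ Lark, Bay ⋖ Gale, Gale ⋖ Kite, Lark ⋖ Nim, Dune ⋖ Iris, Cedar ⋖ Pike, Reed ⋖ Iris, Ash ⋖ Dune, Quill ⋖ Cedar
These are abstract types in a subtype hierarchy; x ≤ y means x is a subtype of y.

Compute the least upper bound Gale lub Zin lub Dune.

Gale

Common upper bounds of {Gale, Zin, Dune}: Gale, Kite.
The least among these is Gale.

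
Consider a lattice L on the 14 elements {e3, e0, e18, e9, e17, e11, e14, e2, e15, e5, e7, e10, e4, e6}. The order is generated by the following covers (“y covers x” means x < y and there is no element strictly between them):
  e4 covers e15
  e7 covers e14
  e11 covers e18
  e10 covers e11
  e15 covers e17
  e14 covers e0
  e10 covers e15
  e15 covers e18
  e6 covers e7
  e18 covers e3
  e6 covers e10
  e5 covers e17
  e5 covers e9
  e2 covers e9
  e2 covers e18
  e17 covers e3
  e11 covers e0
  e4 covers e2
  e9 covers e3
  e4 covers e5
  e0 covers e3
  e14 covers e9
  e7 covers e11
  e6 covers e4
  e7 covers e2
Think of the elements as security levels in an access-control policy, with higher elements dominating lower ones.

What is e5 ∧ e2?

Common lower bounds of {e5, e2}: e3, e9.
The greatest among these is e9.

e9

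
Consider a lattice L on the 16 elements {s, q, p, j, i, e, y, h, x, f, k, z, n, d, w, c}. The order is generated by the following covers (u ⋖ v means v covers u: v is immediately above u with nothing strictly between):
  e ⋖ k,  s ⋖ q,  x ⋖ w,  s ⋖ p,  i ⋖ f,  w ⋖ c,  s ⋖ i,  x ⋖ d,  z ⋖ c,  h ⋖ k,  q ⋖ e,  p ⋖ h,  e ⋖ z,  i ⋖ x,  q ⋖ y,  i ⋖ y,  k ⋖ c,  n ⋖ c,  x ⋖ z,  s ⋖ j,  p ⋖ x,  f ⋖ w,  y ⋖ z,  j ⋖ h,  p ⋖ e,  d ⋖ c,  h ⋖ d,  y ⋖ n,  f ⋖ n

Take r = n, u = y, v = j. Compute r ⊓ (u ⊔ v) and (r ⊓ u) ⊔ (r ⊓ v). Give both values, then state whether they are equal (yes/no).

u ⊔ v = c, so r ⊓ (u ⊔ v) = n ⊓ c = n.
r ⊓ u = y and r ⊓ v = s, so (r ⊓ u) ⊔ (r ⊓ v) = y ⊔ s = y.
Equal: no.

n; y; no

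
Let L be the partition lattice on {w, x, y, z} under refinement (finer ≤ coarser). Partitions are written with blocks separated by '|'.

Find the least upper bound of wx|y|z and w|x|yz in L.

The join of wx|y|z and w|x|yz merges any blocks that overlap across the partitions, giving wx|yz.

wx|yz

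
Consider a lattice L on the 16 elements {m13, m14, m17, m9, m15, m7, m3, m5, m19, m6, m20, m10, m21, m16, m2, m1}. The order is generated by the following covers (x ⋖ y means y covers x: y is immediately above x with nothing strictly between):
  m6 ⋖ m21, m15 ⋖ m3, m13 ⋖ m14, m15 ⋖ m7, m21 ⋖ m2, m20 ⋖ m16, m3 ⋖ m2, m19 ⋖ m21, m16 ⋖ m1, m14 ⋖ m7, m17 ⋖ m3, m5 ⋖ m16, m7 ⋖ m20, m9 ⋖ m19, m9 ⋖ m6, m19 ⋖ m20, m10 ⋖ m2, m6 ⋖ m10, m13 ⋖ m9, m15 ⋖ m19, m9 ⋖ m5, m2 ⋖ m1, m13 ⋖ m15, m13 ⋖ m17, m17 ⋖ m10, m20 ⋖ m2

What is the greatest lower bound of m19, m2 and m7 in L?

m15

Common lower bounds of {m19, m2, m7}: m13, m15.
The greatest among these is m15.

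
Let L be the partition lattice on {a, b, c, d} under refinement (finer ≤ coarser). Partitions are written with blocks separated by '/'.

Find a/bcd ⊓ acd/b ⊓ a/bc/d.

Common lower bounds of {a/bcd, acd/b, a/bc/d}: a/b/c/d.
The greatest among these is a/b/c/d.

a/b/c/d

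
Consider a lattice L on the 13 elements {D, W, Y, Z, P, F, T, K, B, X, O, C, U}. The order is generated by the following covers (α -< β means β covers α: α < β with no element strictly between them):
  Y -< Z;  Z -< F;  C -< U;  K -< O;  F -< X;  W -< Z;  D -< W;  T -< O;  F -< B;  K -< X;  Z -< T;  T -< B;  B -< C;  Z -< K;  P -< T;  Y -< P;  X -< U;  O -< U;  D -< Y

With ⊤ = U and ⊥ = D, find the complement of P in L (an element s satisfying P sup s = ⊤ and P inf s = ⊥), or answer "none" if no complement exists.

none

For every candidate s, either P ∨ s ≠ U or P ∧ s ≠ D; no complement exists.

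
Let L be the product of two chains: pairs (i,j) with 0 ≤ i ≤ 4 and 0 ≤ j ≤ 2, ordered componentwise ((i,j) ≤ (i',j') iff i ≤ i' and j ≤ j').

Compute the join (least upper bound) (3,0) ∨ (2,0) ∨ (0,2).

(3,2)

In a product of chains, the join is componentwise max, giving (3,2).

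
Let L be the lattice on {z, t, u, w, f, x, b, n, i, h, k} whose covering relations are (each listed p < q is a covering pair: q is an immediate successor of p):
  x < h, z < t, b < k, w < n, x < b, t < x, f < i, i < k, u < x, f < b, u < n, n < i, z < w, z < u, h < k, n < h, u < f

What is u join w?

Common upper bounds of {u, w}: h, i, k, n.
The least among these is n.

n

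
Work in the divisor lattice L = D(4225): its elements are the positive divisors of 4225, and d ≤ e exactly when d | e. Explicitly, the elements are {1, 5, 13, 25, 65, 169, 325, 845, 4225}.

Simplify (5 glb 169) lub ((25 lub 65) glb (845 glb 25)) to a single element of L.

5

5 ∧ 169 = 1
25 ∨ 65 = 325
845 ∧ 25 = 5
325 ∧ 5 = 5
1 ∨ 5 = 5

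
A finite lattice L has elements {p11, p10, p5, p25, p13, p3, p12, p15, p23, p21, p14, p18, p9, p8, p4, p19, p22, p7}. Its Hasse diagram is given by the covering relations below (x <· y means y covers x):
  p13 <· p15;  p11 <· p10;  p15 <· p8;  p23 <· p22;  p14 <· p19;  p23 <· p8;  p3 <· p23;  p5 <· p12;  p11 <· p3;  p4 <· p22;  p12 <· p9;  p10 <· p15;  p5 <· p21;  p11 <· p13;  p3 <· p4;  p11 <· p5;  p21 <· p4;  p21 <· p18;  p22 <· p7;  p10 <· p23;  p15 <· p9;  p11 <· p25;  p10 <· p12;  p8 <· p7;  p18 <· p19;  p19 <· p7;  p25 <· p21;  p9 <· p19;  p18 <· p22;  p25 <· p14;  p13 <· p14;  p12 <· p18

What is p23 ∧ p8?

p23

Common lower bounds of {p23, p8}: p10, p11, p23, p3.
The greatest among these is p23.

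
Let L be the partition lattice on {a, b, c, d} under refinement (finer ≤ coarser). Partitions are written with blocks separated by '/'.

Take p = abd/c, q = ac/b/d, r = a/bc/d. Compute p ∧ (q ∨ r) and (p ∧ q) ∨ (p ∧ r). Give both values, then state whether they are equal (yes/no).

q ∨ r = abc/d, so p ∧ (q ∨ r) = abd/c ∧ abc/d = ab/c/d.
p ∧ q = a/b/c/d and p ∧ r = a/b/c/d, so (p ∧ q) ∨ (p ∧ r) = a/b/c/d ∨ a/b/c/d = a/b/c/d.
Equal: no.

ab/c/d; a/b/c/d; no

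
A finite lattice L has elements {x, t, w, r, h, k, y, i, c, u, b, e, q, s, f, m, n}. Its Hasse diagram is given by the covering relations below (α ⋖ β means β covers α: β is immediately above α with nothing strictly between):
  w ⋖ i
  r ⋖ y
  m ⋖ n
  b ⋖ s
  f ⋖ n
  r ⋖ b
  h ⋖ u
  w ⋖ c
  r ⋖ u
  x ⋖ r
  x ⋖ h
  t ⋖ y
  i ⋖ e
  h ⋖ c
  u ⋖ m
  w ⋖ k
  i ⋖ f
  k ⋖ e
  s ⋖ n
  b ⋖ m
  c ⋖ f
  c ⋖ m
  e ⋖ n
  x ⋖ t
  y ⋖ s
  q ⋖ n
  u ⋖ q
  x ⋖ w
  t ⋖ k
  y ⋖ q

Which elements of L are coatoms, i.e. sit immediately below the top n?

e, f, m, q, s

The coatoms are exactly the elements covered by n: e, f, m, q, s.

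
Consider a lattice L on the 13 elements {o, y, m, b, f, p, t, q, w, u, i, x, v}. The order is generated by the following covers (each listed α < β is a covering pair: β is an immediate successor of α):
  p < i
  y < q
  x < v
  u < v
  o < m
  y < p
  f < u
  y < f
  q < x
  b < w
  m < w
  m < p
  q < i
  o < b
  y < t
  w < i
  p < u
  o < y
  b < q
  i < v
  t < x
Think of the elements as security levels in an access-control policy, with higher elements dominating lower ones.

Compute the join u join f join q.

Common upper bounds of {u, f, q}: v.
The least among these is v.

v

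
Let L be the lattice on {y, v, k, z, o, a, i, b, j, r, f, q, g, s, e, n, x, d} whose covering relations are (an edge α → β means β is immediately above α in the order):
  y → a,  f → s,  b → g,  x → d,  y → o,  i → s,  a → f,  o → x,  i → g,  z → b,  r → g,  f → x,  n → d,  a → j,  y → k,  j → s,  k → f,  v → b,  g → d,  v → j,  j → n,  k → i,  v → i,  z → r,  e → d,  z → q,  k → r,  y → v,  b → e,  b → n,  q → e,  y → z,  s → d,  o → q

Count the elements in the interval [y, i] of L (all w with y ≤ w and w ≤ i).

The interval [y, i] = {i, k, v, y}, which has 4 elements.

4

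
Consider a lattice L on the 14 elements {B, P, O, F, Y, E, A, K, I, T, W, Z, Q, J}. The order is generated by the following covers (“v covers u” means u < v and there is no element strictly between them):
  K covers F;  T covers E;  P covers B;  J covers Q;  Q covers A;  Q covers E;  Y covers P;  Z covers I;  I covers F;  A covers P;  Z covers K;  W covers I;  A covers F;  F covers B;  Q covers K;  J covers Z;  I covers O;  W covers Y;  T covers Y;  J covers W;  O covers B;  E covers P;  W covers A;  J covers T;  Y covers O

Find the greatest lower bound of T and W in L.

Y

Common lower bounds of {T, W}: B, O, P, Y.
The greatest among these is Y.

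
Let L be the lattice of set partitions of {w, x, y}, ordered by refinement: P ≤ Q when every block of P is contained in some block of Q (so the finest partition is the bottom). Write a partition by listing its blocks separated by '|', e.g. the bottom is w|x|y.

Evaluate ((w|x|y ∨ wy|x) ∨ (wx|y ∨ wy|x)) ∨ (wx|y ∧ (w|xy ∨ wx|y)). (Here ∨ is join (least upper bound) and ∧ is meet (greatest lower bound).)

wxy

w|x|y ∨ wy|x = wy|x
wx|y ∨ wy|x = wxy
wy|x ∨ wxy = wxy
w|xy ∨ wx|y = wxy
wx|y ∧ wxy = wx|y
wxy ∨ wx|y = wxy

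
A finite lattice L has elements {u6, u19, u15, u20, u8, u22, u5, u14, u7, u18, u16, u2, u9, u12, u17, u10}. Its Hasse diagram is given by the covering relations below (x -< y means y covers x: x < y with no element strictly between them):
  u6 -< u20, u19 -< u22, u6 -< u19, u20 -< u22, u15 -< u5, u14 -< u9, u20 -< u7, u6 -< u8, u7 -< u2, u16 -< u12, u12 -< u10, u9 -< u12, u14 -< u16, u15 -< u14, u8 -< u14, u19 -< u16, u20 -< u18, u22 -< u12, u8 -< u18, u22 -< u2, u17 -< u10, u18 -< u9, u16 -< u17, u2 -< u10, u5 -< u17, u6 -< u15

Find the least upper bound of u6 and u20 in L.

u20

Common upper bounds of {u6, u20}: u10, u12, u18, u2, u20, u22, u7, u9.
The least among these is u20.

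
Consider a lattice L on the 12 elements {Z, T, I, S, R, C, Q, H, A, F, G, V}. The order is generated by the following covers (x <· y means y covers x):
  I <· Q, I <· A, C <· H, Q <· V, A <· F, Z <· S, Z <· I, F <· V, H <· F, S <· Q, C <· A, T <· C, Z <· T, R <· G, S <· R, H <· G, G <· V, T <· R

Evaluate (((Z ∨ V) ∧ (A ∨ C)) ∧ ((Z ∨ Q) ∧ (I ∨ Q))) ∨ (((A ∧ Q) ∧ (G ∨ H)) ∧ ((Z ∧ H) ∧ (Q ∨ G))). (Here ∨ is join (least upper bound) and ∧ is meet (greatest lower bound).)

Z ∨ V = V
A ∨ C = A
V ∧ A = A
Z ∨ Q = Q
I ∨ Q = Q
Q ∧ Q = Q
A ∧ Q = I
A ∧ Q = I
G ∨ H = G
I ∧ G = Z
Z ∧ H = Z
Q ∨ G = V
Z ∧ V = Z
Z ∧ Z = Z
I ∨ Z = I

I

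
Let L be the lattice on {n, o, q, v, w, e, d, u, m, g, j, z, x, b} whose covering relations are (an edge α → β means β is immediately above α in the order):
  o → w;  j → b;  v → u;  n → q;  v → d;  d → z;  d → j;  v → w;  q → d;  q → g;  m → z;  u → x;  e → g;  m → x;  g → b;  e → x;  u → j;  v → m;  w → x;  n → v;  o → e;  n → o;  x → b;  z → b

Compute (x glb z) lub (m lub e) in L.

x ∧ z = m
m ∨ e = x
m ∨ x = x

x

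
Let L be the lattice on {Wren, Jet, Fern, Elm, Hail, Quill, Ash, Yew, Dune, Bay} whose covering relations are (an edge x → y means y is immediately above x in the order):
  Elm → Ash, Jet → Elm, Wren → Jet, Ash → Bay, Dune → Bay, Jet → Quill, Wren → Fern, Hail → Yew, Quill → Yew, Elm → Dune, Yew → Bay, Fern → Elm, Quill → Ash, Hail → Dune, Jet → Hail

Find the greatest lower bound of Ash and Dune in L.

Common lower bounds of {Ash, Dune}: Elm, Fern, Jet, Wren.
The greatest among these is Elm.

Elm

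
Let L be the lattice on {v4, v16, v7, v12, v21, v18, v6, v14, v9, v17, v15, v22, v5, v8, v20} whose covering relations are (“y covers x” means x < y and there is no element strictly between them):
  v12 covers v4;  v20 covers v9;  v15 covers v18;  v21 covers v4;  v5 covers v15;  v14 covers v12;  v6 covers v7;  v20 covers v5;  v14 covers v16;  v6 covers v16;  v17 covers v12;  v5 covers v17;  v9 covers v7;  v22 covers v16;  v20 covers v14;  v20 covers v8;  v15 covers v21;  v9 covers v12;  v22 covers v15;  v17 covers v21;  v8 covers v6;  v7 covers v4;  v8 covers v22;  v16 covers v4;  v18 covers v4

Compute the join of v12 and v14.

Common upper bounds of {v12, v14}: v14, v20.
The least among these is v14.

v14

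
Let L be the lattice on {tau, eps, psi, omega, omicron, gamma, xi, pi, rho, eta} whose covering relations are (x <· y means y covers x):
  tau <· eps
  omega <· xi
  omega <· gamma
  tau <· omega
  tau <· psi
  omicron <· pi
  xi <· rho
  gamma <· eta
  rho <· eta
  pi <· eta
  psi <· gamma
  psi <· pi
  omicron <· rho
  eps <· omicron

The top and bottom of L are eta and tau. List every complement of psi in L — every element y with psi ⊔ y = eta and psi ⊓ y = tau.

Need y with psi ∨ y = eta and psi ∧ y = tau.
Checking each element gives: rho, xi.

rho, xi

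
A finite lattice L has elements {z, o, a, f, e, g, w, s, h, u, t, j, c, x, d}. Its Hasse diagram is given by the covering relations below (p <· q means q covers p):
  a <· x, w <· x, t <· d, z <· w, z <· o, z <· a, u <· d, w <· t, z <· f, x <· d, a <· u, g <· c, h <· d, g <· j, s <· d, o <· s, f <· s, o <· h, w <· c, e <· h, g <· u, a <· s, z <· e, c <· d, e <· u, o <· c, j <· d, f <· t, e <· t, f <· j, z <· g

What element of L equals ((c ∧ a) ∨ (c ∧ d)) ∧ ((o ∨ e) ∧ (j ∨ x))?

c ∧ a = z
c ∧ d = c
z ∨ c = c
o ∨ e = h
j ∨ x = d
h ∧ d = h
c ∧ h = o

o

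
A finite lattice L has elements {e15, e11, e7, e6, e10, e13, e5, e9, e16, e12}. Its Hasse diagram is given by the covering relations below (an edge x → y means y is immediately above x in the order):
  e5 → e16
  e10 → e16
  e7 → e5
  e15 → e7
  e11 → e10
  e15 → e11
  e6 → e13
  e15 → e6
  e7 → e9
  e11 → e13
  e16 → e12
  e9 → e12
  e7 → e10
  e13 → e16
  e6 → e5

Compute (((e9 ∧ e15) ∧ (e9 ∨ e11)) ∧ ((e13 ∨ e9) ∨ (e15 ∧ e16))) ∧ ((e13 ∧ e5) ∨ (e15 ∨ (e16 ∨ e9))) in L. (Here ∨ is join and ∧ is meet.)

e15

e9 ∧ e15 = e15
e9 ∨ e11 = e12
e15 ∧ e12 = e15
e13 ∨ e9 = e12
e15 ∧ e16 = e15
e12 ∨ e15 = e12
e15 ∧ e12 = e15
e13 ∧ e5 = e6
e16 ∨ e9 = e12
e15 ∨ e12 = e12
e6 ∨ e12 = e12
e15 ∧ e12 = e15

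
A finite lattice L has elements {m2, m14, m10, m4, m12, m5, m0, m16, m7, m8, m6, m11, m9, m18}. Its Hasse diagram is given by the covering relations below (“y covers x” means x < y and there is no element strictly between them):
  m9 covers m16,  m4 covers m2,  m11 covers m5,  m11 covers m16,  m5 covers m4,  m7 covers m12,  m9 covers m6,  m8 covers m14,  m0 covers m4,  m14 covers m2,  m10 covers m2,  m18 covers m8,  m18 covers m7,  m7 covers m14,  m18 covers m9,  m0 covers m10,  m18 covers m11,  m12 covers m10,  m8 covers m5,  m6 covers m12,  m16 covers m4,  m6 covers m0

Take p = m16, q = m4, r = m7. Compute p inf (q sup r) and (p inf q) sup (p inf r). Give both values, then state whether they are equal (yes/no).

m16; m4; no

q sup r = m18, so p inf (q sup r) = m16 inf m18 = m16.
p inf q = m4 and p inf r = m2, so (p inf q) sup (p inf r) = m4 sup m2 = m4.
Equal: no.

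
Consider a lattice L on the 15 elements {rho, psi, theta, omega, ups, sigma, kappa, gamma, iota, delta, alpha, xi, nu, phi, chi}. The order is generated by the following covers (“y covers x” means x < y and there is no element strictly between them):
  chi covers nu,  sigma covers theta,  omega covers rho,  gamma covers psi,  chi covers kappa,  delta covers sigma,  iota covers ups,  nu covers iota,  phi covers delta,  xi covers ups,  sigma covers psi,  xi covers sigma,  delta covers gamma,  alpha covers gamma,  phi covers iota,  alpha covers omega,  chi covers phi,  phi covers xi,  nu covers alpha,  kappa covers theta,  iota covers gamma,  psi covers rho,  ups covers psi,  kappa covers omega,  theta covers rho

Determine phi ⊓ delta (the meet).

Common lower bounds of {phi, delta}: delta, gamma, psi, rho, sigma, theta.
The greatest among these is delta.

delta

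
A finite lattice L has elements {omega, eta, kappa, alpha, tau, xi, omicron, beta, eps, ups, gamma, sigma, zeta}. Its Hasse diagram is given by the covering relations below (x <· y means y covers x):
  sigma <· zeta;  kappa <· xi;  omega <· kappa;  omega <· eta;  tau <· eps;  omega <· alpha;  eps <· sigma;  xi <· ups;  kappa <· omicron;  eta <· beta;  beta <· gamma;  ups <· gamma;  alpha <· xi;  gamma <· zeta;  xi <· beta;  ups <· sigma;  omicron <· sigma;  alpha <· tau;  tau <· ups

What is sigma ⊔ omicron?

Common upper bounds of {sigma, omicron}: sigma, zeta.
The least among these is sigma.

sigma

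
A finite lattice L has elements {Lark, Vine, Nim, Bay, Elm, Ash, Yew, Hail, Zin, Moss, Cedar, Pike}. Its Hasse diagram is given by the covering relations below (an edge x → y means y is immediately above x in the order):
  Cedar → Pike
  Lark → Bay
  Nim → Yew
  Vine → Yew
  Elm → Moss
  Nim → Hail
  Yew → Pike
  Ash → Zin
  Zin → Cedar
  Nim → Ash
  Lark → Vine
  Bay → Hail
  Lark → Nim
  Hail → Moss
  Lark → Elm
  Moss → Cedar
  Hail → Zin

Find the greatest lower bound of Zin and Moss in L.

Hail

Common lower bounds of {Zin, Moss}: Bay, Hail, Lark, Nim.
The greatest among these is Hail.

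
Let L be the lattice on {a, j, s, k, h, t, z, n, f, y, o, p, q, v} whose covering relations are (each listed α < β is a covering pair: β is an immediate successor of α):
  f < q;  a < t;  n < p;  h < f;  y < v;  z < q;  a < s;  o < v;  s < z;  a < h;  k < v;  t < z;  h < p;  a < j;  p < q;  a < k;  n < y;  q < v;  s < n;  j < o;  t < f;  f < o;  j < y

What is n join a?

n

Common upper bounds of {n, a}: n, p, q, v, y.
The least among these is n.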